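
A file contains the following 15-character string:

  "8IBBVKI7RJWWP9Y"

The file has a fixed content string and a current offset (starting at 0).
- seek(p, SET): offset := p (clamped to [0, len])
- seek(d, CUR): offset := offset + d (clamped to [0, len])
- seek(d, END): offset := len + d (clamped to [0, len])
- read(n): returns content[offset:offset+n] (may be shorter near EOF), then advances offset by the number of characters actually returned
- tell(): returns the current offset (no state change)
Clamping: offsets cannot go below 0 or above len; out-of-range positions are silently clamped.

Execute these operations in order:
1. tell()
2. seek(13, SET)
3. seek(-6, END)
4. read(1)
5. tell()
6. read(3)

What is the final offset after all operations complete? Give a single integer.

Answer: 13

Derivation:
After 1 (tell()): offset=0
After 2 (seek(13, SET)): offset=13
After 3 (seek(-6, END)): offset=9
After 4 (read(1)): returned 'J', offset=10
After 5 (tell()): offset=10
After 6 (read(3)): returned 'WWP', offset=13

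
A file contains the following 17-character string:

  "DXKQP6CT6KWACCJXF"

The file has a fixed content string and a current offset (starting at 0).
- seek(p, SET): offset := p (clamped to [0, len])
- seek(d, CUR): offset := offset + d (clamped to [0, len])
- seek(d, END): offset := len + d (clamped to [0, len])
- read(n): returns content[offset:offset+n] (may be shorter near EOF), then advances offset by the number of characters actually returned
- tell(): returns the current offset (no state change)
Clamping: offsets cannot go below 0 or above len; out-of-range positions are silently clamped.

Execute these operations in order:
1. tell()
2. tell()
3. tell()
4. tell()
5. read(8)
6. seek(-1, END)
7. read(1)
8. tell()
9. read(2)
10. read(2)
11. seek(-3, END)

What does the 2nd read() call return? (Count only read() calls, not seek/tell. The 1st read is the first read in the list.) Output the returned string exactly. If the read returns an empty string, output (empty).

After 1 (tell()): offset=0
After 2 (tell()): offset=0
After 3 (tell()): offset=0
After 4 (tell()): offset=0
After 5 (read(8)): returned 'DXKQP6CT', offset=8
After 6 (seek(-1, END)): offset=16
After 7 (read(1)): returned 'F', offset=17
After 8 (tell()): offset=17
After 9 (read(2)): returned '', offset=17
After 10 (read(2)): returned '', offset=17
After 11 (seek(-3, END)): offset=14

Answer: F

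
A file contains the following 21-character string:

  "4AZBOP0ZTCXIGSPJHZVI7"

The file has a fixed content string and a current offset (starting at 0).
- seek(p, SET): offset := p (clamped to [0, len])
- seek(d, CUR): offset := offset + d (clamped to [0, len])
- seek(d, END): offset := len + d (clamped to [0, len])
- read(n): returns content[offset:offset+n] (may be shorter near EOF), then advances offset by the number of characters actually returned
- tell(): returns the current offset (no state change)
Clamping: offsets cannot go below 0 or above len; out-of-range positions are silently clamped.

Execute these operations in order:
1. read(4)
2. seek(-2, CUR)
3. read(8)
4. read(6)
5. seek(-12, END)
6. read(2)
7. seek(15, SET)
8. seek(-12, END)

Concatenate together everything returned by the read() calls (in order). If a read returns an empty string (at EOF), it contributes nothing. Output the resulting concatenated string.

Answer: 4AZBZBOP0ZTCXIGSPJCX

Derivation:
After 1 (read(4)): returned '4AZB', offset=4
After 2 (seek(-2, CUR)): offset=2
After 3 (read(8)): returned 'ZBOP0ZTC', offset=10
After 4 (read(6)): returned 'XIGSPJ', offset=16
After 5 (seek(-12, END)): offset=9
After 6 (read(2)): returned 'CX', offset=11
After 7 (seek(15, SET)): offset=15
After 8 (seek(-12, END)): offset=9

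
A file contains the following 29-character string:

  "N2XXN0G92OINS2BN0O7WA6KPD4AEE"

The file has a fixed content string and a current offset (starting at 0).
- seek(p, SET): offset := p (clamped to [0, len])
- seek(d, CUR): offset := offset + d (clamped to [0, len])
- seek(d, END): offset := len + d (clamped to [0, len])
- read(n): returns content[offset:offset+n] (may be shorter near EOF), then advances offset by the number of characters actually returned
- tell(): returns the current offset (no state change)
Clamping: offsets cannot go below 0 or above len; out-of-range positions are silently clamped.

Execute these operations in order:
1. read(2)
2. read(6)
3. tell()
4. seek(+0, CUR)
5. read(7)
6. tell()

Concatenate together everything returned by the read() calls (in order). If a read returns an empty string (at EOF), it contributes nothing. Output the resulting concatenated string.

Answer: N2XXN0G92OINS2B

Derivation:
After 1 (read(2)): returned 'N2', offset=2
After 2 (read(6)): returned 'XXN0G9', offset=8
After 3 (tell()): offset=8
After 4 (seek(+0, CUR)): offset=8
After 5 (read(7)): returned '2OINS2B', offset=15
After 6 (tell()): offset=15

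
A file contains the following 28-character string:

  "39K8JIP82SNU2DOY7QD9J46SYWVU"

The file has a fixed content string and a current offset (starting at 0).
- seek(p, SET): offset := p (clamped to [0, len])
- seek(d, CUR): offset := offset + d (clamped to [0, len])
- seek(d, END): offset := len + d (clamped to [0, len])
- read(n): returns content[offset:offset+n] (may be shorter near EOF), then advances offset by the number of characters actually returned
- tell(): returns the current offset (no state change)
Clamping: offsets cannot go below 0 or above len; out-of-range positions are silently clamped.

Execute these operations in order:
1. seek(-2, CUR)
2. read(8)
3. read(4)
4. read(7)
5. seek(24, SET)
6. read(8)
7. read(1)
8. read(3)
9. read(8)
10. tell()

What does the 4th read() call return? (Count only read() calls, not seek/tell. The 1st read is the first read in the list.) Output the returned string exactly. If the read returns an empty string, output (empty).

After 1 (seek(-2, CUR)): offset=0
After 2 (read(8)): returned '39K8JIP8', offset=8
After 3 (read(4)): returned '2SNU', offset=12
After 4 (read(7)): returned '2DOY7QD', offset=19
After 5 (seek(24, SET)): offset=24
After 6 (read(8)): returned 'YWVU', offset=28
After 7 (read(1)): returned '', offset=28
After 8 (read(3)): returned '', offset=28
After 9 (read(8)): returned '', offset=28
After 10 (tell()): offset=28

Answer: YWVU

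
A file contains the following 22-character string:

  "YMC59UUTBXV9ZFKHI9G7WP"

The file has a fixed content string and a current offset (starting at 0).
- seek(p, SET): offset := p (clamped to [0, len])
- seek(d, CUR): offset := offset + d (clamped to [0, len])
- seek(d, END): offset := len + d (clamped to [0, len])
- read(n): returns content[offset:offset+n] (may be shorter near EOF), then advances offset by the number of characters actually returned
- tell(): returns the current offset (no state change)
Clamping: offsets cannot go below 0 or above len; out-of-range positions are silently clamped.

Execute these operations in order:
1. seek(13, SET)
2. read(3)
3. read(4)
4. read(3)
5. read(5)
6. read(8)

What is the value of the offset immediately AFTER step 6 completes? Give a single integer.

After 1 (seek(13, SET)): offset=13
After 2 (read(3)): returned 'FKH', offset=16
After 3 (read(4)): returned 'I9G7', offset=20
After 4 (read(3)): returned 'WP', offset=22
After 5 (read(5)): returned '', offset=22
After 6 (read(8)): returned '', offset=22

Answer: 22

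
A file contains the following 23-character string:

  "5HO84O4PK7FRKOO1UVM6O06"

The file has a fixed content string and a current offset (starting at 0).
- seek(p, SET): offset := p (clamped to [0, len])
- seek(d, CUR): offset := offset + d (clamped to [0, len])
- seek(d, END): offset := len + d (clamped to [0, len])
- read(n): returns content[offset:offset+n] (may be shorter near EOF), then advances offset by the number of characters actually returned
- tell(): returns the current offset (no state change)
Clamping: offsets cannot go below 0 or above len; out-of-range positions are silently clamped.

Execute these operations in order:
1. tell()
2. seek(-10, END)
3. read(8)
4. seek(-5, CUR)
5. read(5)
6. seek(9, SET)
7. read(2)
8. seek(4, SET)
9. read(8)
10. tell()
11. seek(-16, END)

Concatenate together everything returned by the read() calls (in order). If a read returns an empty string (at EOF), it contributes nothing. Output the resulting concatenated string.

After 1 (tell()): offset=0
After 2 (seek(-10, END)): offset=13
After 3 (read(8)): returned 'OO1UVM6O', offset=21
After 4 (seek(-5, CUR)): offset=16
After 5 (read(5)): returned 'UVM6O', offset=21
After 6 (seek(9, SET)): offset=9
After 7 (read(2)): returned '7F', offset=11
After 8 (seek(4, SET)): offset=4
After 9 (read(8)): returned '4O4PK7FR', offset=12
After 10 (tell()): offset=12
After 11 (seek(-16, END)): offset=7

Answer: OO1UVM6OUVM6O7F4O4PK7FR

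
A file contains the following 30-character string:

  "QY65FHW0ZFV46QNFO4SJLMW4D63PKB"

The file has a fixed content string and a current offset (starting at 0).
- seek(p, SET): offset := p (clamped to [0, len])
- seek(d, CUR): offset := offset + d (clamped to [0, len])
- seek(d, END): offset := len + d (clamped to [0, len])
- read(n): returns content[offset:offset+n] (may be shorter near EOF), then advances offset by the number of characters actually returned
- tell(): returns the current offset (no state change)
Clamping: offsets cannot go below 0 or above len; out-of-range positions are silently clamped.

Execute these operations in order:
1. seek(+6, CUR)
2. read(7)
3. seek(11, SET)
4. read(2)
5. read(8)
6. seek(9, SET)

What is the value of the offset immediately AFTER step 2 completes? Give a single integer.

After 1 (seek(+6, CUR)): offset=6
After 2 (read(7)): returned 'W0ZFV46', offset=13

Answer: 13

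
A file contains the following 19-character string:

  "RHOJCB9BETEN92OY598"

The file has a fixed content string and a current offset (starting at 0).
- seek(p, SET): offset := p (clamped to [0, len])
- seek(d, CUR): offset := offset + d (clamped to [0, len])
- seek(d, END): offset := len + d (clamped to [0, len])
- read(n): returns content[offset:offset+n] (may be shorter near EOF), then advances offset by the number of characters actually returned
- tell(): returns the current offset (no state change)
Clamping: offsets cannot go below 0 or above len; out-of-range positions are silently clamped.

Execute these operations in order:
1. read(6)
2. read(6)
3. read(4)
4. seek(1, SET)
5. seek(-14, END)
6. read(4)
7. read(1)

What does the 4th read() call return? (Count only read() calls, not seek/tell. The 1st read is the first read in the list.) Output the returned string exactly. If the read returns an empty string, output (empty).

After 1 (read(6)): returned 'RHOJCB', offset=6
After 2 (read(6)): returned '9BETEN', offset=12
After 3 (read(4)): returned '92OY', offset=16
After 4 (seek(1, SET)): offset=1
After 5 (seek(-14, END)): offset=5
After 6 (read(4)): returned 'B9BE', offset=9
After 7 (read(1)): returned 'T', offset=10

Answer: B9BE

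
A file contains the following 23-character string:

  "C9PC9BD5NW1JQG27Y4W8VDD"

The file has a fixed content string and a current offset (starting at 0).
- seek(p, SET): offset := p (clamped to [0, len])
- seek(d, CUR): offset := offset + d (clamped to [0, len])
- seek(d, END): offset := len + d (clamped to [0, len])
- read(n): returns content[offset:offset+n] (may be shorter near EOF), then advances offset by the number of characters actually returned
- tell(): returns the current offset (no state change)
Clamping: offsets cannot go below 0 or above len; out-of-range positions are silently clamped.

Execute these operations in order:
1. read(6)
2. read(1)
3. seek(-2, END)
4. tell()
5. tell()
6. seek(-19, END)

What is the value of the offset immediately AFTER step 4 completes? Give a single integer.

Answer: 21

Derivation:
After 1 (read(6)): returned 'C9PC9B', offset=6
After 2 (read(1)): returned 'D', offset=7
After 3 (seek(-2, END)): offset=21
After 4 (tell()): offset=21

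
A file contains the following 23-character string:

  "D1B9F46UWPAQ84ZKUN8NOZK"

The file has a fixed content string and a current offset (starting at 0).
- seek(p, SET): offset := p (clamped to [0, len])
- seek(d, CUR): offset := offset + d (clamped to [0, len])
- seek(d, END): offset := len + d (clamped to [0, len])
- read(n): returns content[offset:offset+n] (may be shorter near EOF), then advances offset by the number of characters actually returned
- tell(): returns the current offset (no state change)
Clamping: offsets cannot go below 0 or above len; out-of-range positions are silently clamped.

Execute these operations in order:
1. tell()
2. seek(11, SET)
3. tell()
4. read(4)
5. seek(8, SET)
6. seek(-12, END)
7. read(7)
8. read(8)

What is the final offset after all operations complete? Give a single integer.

After 1 (tell()): offset=0
After 2 (seek(11, SET)): offset=11
After 3 (tell()): offset=11
After 4 (read(4)): returned 'Q84Z', offset=15
After 5 (seek(8, SET)): offset=8
After 6 (seek(-12, END)): offset=11
After 7 (read(7)): returned 'Q84ZKUN', offset=18
After 8 (read(8)): returned '8NOZK', offset=23

Answer: 23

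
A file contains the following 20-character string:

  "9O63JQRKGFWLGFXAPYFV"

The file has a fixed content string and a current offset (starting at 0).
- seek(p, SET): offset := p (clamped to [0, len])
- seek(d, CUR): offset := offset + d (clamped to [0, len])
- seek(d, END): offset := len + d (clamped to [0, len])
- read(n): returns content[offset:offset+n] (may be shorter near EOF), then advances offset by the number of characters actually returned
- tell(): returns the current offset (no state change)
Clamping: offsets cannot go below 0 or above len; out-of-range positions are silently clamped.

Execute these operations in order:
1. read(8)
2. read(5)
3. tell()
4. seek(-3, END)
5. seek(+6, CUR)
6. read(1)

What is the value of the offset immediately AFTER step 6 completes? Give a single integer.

Answer: 20

Derivation:
After 1 (read(8)): returned '9O63JQRK', offset=8
After 2 (read(5)): returned 'GFWLG', offset=13
After 3 (tell()): offset=13
After 4 (seek(-3, END)): offset=17
After 5 (seek(+6, CUR)): offset=20
After 6 (read(1)): returned '', offset=20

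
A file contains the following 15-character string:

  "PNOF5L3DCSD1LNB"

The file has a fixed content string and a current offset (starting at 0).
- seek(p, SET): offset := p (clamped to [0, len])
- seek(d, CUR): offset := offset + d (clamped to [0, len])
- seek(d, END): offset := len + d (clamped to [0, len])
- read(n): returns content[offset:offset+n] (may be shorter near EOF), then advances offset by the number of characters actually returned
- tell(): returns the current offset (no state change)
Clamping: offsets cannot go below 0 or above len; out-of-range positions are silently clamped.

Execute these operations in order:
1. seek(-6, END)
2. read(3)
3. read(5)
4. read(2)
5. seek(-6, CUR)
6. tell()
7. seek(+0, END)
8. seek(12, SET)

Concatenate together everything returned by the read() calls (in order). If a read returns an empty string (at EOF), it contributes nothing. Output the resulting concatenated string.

After 1 (seek(-6, END)): offset=9
After 2 (read(3)): returned 'SD1', offset=12
After 3 (read(5)): returned 'LNB', offset=15
After 4 (read(2)): returned '', offset=15
After 5 (seek(-6, CUR)): offset=9
After 6 (tell()): offset=9
After 7 (seek(+0, END)): offset=15
After 8 (seek(12, SET)): offset=12

Answer: SD1LNB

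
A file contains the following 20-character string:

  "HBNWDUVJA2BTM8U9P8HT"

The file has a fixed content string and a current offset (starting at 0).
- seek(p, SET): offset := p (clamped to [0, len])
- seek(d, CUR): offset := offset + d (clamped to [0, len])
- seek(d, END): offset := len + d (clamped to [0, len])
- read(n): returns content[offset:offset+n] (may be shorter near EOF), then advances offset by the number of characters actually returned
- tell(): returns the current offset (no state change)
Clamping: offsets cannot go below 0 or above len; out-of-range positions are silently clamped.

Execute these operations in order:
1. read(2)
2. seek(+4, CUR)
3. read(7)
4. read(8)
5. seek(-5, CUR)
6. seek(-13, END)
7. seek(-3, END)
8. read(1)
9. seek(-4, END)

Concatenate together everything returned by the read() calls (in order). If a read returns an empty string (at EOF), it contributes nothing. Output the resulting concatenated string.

After 1 (read(2)): returned 'HB', offset=2
After 2 (seek(+4, CUR)): offset=6
After 3 (read(7)): returned 'VJA2BTM', offset=13
After 4 (read(8)): returned '8U9P8HT', offset=20
After 5 (seek(-5, CUR)): offset=15
After 6 (seek(-13, END)): offset=7
After 7 (seek(-3, END)): offset=17
After 8 (read(1)): returned '8', offset=18
After 9 (seek(-4, END)): offset=16

Answer: HBVJA2BTM8U9P8HT8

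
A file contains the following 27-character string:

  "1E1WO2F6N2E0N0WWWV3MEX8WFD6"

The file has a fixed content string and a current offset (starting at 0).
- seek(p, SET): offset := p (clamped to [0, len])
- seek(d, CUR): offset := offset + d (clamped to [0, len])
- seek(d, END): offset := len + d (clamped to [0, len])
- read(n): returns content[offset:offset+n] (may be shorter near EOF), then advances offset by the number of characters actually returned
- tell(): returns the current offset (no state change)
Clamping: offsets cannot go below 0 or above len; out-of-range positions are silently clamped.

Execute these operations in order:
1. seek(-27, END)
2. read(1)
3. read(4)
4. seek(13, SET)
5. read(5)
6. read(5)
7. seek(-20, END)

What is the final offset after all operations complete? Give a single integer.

Answer: 7

Derivation:
After 1 (seek(-27, END)): offset=0
After 2 (read(1)): returned '1', offset=1
After 3 (read(4)): returned 'E1WO', offset=5
After 4 (seek(13, SET)): offset=13
After 5 (read(5)): returned '0WWWV', offset=18
After 6 (read(5)): returned '3MEX8', offset=23
After 7 (seek(-20, END)): offset=7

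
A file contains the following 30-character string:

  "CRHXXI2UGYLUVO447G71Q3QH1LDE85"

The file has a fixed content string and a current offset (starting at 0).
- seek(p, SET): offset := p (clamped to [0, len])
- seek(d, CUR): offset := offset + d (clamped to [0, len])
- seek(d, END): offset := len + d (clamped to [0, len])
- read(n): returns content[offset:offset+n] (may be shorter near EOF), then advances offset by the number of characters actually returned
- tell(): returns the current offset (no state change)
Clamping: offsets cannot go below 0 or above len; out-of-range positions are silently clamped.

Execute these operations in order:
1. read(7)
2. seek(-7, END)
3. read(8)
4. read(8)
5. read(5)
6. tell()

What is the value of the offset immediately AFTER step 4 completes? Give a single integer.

After 1 (read(7)): returned 'CRHXXI2', offset=7
After 2 (seek(-7, END)): offset=23
After 3 (read(8)): returned 'H1LDE85', offset=30
After 4 (read(8)): returned '', offset=30

Answer: 30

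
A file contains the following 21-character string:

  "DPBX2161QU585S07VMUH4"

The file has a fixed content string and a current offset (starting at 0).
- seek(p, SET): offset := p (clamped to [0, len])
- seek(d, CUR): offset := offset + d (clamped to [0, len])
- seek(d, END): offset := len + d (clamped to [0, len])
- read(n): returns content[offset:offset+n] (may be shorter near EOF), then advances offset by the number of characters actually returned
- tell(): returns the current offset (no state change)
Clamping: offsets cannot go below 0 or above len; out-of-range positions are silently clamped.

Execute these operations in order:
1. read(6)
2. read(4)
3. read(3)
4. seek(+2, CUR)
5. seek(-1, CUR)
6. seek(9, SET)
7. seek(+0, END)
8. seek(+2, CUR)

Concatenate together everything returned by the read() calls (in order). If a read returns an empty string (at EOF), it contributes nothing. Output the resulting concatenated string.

Answer: DPBX2161QU585

Derivation:
After 1 (read(6)): returned 'DPBX21', offset=6
After 2 (read(4)): returned '61QU', offset=10
After 3 (read(3)): returned '585', offset=13
After 4 (seek(+2, CUR)): offset=15
After 5 (seek(-1, CUR)): offset=14
After 6 (seek(9, SET)): offset=9
After 7 (seek(+0, END)): offset=21
After 8 (seek(+2, CUR)): offset=21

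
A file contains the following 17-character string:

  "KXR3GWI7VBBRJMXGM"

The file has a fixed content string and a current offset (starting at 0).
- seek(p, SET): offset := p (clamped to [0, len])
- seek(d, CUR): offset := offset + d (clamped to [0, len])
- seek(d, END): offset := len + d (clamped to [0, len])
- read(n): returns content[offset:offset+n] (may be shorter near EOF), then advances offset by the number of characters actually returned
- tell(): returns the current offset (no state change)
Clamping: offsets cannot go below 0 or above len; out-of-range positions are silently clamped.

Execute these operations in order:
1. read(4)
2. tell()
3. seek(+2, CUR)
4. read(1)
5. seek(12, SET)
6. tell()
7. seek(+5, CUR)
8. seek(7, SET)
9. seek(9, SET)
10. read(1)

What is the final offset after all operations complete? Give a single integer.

After 1 (read(4)): returned 'KXR3', offset=4
After 2 (tell()): offset=4
After 3 (seek(+2, CUR)): offset=6
After 4 (read(1)): returned 'I', offset=7
After 5 (seek(12, SET)): offset=12
After 6 (tell()): offset=12
After 7 (seek(+5, CUR)): offset=17
After 8 (seek(7, SET)): offset=7
After 9 (seek(9, SET)): offset=9
After 10 (read(1)): returned 'B', offset=10

Answer: 10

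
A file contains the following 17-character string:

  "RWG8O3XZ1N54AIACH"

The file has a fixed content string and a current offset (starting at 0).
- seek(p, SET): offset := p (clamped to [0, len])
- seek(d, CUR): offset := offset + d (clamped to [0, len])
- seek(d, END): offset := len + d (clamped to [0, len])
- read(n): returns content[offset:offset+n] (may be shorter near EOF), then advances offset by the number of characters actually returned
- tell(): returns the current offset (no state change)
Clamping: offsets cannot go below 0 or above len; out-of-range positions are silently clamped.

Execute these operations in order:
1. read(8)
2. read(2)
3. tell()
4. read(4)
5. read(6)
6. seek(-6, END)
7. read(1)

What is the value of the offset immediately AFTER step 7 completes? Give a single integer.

Answer: 12

Derivation:
After 1 (read(8)): returned 'RWG8O3XZ', offset=8
After 2 (read(2)): returned '1N', offset=10
After 3 (tell()): offset=10
After 4 (read(4)): returned '54AI', offset=14
After 5 (read(6)): returned 'ACH', offset=17
After 6 (seek(-6, END)): offset=11
After 7 (read(1)): returned '4', offset=12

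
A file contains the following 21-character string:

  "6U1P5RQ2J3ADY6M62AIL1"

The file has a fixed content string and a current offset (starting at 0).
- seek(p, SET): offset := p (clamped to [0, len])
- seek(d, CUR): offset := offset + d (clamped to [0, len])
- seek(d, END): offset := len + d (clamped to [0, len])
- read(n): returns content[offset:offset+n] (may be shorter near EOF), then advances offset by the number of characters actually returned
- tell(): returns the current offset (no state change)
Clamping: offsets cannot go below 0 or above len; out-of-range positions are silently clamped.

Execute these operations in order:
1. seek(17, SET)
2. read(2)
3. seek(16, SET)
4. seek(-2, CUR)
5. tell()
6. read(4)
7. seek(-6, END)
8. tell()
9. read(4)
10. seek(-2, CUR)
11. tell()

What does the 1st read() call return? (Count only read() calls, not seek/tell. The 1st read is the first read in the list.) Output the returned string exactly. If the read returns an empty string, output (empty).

Answer: AI

Derivation:
After 1 (seek(17, SET)): offset=17
After 2 (read(2)): returned 'AI', offset=19
After 3 (seek(16, SET)): offset=16
After 4 (seek(-2, CUR)): offset=14
After 5 (tell()): offset=14
After 6 (read(4)): returned 'M62A', offset=18
After 7 (seek(-6, END)): offset=15
After 8 (tell()): offset=15
After 9 (read(4)): returned '62AI', offset=19
After 10 (seek(-2, CUR)): offset=17
After 11 (tell()): offset=17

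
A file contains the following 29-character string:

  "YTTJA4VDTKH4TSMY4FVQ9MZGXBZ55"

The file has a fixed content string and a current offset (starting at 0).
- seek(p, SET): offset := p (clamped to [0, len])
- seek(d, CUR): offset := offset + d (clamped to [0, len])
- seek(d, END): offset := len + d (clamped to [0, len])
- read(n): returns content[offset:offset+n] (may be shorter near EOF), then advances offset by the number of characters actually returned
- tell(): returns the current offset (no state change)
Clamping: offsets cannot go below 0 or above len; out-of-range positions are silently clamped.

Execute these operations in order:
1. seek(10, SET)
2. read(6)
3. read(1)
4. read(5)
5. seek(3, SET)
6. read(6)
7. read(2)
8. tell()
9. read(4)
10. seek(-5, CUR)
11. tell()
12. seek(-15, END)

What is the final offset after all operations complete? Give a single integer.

Answer: 14

Derivation:
After 1 (seek(10, SET)): offset=10
After 2 (read(6)): returned 'H4TSMY', offset=16
After 3 (read(1)): returned '4', offset=17
After 4 (read(5)): returned 'FVQ9M', offset=22
After 5 (seek(3, SET)): offset=3
After 6 (read(6)): returned 'JA4VDT', offset=9
After 7 (read(2)): returned 'KH', offset=11
After 8 (tell()): offset=11
After 9 (read(4)): returned '4TSM', offset=15
After 10 (seek(-5, CUR)): offset=10
After 11 (tell()): offset=10
After 12 (seek(-15, END)): offset=14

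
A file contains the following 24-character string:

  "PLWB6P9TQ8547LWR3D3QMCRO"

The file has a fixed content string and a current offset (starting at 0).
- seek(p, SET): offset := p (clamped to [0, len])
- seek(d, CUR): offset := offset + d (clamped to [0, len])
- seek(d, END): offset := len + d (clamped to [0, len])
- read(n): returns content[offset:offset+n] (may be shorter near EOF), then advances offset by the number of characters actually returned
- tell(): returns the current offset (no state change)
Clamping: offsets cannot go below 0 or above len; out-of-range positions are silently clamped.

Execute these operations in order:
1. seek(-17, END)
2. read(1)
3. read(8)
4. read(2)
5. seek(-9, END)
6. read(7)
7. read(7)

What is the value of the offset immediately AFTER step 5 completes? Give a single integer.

Answer: 15

Derivation:
After 1 (seek(-17, END)): offset=7
After 2 (read(1)): returned 'T', offset=8
After 3 (read(8)): returned 'Q8547LWR', offset=16
After 4 (read(2)): returned '3D', offset=18
After 5 (seek(-9, END)): offset=15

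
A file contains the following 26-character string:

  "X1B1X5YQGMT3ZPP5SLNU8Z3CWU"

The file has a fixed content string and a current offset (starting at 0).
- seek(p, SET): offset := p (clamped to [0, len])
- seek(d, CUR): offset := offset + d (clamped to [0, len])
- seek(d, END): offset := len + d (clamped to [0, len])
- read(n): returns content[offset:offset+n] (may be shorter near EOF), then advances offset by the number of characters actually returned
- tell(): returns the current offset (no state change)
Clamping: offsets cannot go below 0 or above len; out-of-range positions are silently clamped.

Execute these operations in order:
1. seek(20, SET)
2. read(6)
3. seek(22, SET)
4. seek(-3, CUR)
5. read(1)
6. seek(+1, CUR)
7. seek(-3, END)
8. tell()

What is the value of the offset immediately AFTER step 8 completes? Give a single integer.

After 1 (seek(20, SET)): offset=20
After 2 (read(6)): returned '8Z3CWU', offset=26
After 3 (seek(22, SET)): offset=22
After 4 (seek(-3, CUR)): offset=19
After 5 (read(1)): returned 'U', offset=20
After 6 (seek(+1, CUR)): offset=21
After 7 (seek(-3, END)): offset=23
After 8 (tell()): offset=23

Answer: 23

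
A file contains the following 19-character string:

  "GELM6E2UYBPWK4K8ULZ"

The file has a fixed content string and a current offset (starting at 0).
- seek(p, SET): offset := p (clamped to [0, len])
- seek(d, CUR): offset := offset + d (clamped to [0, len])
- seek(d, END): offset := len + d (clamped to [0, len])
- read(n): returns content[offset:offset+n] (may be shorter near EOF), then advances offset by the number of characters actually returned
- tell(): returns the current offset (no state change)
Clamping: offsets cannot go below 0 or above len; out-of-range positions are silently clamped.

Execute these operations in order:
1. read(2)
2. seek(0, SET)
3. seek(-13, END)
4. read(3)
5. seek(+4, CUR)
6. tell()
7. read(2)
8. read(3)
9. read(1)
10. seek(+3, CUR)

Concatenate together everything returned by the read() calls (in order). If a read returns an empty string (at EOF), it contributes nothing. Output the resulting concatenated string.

After 1 (read(2)): returned 'GE', offset=2
After 2 (seek(0, SET)): offset=0
After 3 (seek(-13, END)): offset=6
After 4 (read(3)): returned '2UY', offset=9
After 5 (seek(+4, CUR)): offset=13
After 6 (tell()): offset=13
After 7 (read(2)): returned '4K', offset=15
After 8 (read(3)): returned '8UL', offset=18
After 9 (read(1)): returned 'Z', offset=19
After 10 (seek(+3, CUR)): offset=19

Answer: GE2UY4K8ULZ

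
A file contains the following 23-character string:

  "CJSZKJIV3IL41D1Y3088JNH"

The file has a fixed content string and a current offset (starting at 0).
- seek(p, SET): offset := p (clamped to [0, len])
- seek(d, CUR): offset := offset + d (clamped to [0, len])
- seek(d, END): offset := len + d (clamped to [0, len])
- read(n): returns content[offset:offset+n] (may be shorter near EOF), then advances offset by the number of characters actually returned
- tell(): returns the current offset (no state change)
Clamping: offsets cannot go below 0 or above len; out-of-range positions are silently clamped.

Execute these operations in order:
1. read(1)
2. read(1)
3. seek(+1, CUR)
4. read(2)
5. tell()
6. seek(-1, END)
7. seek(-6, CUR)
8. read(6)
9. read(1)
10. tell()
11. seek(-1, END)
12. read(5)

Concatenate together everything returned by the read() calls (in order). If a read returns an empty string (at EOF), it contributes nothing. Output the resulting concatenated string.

Answer: CJZK3088JNHH

Derivation:
After 1 (read(1)): returned 'C', offset=1
After 2 (read(1)): returned 'J', offset=2
After 3 (seek(+1, CUR)): offset=3
After 4 (read(2)): returned 'ZK', offset=5
After 5 (tell()): offset=5
After 6 (seek(-1, END)): offset=22
After 7 (seek(-6, CUR)): offset=16
After 8 (read(6)): returned '3088JN', offset=22
After 9 (read(1)): returned 'H', offset=23
After 10 (tell()): offset=23
After 11 (seek(-1, END)): offset=22
After 12 (read(5)): returned 'H', offset=23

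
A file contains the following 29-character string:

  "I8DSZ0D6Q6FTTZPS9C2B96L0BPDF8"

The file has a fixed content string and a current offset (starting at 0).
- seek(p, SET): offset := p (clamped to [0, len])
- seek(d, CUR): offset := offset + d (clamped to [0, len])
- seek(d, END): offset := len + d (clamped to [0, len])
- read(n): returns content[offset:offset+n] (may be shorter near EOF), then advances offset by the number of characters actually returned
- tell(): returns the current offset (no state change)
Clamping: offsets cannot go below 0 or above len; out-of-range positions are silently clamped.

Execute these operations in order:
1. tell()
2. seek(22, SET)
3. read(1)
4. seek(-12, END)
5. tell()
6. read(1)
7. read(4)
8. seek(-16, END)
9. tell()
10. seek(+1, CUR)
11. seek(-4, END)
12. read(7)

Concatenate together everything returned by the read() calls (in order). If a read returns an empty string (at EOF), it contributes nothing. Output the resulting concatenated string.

Answer: LC2B96PDF8

Derivation:
After 1 (tell()): offset=0
After 2 (seek(22, SET)): offset=22
After 3 (read(1)): returned 'L', offset=23
After 4 (seek(-12, END)): offset=17
After 5 (tell()): offset=17
After 6 (read(1)): returned 'C', offset=18
After 7 (read(4)): returned '2B96', offset=22
After 8 (seek(-16, END)): offset=13
After 9 (tell()): offset=13
After 10 (seek(+1, CUR)): offset=14
After 11 (seek(-4, END)): offset=25
After 12 (read(7)): returned 'PDF8', offset=29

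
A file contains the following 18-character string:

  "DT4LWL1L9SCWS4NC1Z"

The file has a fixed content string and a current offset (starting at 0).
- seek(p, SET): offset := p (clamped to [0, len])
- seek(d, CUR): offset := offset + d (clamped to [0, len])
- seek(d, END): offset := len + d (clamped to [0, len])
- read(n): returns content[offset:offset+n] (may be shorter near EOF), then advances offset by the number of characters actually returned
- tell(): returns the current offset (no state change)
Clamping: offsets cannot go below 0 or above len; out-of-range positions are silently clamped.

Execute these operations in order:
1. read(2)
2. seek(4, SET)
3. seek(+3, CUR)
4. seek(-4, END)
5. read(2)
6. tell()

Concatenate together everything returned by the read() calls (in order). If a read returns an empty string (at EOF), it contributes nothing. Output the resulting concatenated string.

After 1 (read(2)): returned 'DT', offset=2
After 2 (seek(4, SET)): offset=4
After 3 (seek(+3, CUR)): offset=7
After 4 (seek(-4, END)): offset=14
After 5 (read(2)): returned 'NC', offset=16
After 6 (tell()): offset=16

Answer: DTNC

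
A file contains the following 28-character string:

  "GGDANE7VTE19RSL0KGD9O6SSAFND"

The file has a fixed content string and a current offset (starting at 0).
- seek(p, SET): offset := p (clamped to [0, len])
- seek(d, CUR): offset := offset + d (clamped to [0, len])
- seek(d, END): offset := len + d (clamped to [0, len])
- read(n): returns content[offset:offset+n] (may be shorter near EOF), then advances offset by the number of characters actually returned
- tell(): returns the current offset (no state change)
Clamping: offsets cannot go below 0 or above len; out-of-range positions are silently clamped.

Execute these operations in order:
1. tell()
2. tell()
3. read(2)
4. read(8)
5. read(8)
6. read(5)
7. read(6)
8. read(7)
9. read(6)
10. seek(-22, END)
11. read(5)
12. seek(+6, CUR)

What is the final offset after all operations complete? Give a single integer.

Answer: 17

Derivation:
After 1 (tell()): offset=0
After 2 (tell()): offset=0
After 3 (read(2)): returned 'GG', offset=2
After 4 (read(8)): returned 'DANE7VTE', offset=10
After 5 (read(8)): returned '19RSL0KG', offset=18
After 6 (read(5)): returned 'D9O6S', offset=23
After 7 (read(6)): returned 'SAFND', offset=28
After 8 (read(7)): returned '', offset=28
After 9 (read(6)): returned '', offset=28
After 10 (seek(-22, END)): offset=6
After 11 (read(5)): returned '7VTE1', offset=11
After 12 (seek(+6, CUR)): offset=17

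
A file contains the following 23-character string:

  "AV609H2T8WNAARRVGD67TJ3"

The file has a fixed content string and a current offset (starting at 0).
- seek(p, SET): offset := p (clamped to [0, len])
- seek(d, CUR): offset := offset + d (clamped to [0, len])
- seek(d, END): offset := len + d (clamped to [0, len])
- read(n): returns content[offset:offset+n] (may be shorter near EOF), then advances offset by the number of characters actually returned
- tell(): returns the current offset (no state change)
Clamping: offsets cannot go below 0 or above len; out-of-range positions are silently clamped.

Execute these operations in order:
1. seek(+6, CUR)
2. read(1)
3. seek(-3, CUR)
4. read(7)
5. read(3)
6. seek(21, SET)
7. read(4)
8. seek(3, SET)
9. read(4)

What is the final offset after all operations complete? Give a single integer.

After 1 (seek(+6, CUR)): offset=6
After 2 (read(1)): returned '2', offset=7
After 3 (seek(-3, CUR)): offset=4
After 4 (read(7)): returned '9H2T8WN', offset=11
After 5 (read(3)): returned 'AAR', offset=14
After 6 (seek(21, SET)): offset=21
After 7 (read(4)): returned 'J3', offset=23
After 8 (seek(3, SET)): offset=3
After 9 (read(4)): returned '09H2', offset=7

Answer: 7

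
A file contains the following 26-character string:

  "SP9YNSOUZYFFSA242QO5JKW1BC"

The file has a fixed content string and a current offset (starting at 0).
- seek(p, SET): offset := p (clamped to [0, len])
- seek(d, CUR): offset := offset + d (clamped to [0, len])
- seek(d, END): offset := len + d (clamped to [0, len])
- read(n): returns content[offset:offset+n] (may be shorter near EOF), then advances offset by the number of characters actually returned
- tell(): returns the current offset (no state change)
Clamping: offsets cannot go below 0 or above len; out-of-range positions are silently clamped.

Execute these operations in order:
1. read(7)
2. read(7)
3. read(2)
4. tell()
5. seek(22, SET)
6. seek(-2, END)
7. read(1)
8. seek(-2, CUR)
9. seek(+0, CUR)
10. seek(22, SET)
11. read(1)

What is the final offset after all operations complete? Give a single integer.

Answer: 23

Derivation:
After 1 (read(7)): returned 'SP9YNSO', offset=7
After 2 (read(7)): returned 'UZYFFSA', offset=14
After 3 (read(2)): returned '24', offset=16
After 4 (tell()): offset=16
After 5 (seek(22, SET)): offset=22
After 6 (seek(-2, END)): offset=24
After 7 (read(1)): returned 'B', offset=25
After 8 (seek(-2, CUR)): offset=23
After 9 (seek(+0, CUR)): offset=23
After 10 (seek(22, SET)): offset=22
After 11 (read(1)): returned 'W', offset=23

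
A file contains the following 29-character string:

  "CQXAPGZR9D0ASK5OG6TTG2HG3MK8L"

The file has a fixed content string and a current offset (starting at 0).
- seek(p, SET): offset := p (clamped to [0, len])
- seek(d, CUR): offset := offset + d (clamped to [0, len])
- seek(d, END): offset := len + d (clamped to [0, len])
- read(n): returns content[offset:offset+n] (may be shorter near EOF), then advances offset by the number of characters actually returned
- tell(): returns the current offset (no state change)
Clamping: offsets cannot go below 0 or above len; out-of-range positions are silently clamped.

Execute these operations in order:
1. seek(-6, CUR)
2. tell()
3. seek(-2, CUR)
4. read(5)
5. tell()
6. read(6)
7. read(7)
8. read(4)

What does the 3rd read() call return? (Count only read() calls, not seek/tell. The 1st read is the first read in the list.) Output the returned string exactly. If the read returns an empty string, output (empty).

Answer: ASK5OG6

Derivation:
After 1 (seek(-6, CUR)): offset=0
After 2 (tell()): offset=0
After 3 (seek(-2, CUR)): offset=0
After 4 (read(5)): returned 'CQXAP', offset=5
After 5 (tell()): offset=5
After 6 (read(6)): returned 'GZR9D0', offset=11
After 7 (read(7)): returned 'ASK5OG6', offset=18
After 8 (read(4)): returned 'TTG2', offset=22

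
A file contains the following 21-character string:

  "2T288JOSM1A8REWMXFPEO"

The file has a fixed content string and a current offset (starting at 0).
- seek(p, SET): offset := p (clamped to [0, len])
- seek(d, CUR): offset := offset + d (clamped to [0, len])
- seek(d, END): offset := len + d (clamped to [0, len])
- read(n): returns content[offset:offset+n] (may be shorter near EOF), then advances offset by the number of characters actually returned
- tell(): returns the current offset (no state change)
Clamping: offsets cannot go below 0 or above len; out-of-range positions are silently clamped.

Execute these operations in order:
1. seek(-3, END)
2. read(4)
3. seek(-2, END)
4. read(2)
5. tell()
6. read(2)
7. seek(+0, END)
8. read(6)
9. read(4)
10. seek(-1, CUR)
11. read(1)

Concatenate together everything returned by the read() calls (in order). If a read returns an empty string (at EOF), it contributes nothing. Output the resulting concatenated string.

After 1 (seek(-3, END)): offset=18
After 2 (read(4)): returned 'PEO', offset=21
After 3 (seek(-2, END)): offset=19
After 4 (read(2)): returned 'EO', offset=21
After 5 (tell()): offset=21
After 6 (read(2)): returned '', offset=21
After 7 (seek(+0, END)): offset=21
After 8 (read(6)): returned '', offset=21
After 9 (read(4)): returned '', offset=21
After 10 (seek(-1, CUR)): offset=20
After 11 (read(1)): returned 'O', offset=21

Answer: PEOEOO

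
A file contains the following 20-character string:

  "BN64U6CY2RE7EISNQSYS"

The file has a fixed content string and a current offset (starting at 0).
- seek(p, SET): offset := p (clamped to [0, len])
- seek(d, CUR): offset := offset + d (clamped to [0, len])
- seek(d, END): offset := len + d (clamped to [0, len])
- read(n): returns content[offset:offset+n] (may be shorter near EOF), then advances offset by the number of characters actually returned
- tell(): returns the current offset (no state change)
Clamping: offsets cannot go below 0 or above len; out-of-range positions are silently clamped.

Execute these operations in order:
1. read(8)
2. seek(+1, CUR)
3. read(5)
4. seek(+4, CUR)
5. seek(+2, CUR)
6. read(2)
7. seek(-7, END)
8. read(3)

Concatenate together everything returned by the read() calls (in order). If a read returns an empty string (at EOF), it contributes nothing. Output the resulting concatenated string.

After 1 (read(8)): returned 'BN64U6CY', offset=8
After 2 (seek(+1, CUR)): offset=9
After 3 (read(5)): returned 'RE7EI', offset=14
After 4 (seek(+4, CUR)): offset=18
After 5 (seek(+2, CUR)): offset=20
After 6 (read(2)): returned '', offset=20
After 7 (seek(-7, END)): offset=13
After 8 (read(3)): returned 'ISN', offset=16

Answer: BN64U6CYRE7EIISN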